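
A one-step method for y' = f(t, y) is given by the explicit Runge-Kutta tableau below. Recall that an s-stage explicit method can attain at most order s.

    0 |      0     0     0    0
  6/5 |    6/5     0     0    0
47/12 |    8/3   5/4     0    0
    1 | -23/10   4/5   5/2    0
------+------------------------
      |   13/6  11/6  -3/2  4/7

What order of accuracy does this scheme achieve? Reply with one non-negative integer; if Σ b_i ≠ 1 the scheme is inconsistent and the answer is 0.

0

b = (13/6, 11/6, -3/2, 4/7)
c = (0, 6/5, 47/12, 1)
Ac = (0, 0, 3/2, 6451/600)
Σ b_i: 13/6·1 + 11/6·1 + (-3/2)·1 + 4/7·1 = 43/14 ≠ 1 ⇒ order 0.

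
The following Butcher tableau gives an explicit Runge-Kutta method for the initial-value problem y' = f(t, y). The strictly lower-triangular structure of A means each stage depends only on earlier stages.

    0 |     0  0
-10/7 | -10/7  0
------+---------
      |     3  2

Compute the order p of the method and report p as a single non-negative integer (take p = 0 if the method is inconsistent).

0

b = (3, 2)
c = (0, -10/7)
Σ b_i: 3·1 + 2·1 = 5 ≠ 1 ⇒ order 0.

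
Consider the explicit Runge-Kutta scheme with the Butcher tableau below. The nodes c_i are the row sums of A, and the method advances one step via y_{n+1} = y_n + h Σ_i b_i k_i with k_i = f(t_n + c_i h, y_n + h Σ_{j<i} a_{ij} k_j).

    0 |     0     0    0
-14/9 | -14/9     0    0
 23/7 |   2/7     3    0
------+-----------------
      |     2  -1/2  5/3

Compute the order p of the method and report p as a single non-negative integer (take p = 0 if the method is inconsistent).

b = (2, -1/2, 5/3)
c = (0, -14/9, 23/7)
Ac = (0, 0, -14/3)
Σ b_i: 2·1 + (-1/2)·1 + 5/3·1 = 19/6 ≠ 1 ⇒ order 0.

0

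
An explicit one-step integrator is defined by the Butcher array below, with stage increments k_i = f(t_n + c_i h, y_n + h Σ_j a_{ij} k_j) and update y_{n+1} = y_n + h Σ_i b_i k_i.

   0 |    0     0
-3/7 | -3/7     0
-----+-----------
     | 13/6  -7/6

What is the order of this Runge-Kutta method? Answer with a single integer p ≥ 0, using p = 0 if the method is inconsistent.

b = (13/6, -7/6)
c = (0, -3/7)
Σ b_i: 13/6·1 + (-7/6)·1 = 1 ✓
b·c: (-7/6)·(-3/7) = 1/2 ✓; 2 stages ⇒ order 2.

2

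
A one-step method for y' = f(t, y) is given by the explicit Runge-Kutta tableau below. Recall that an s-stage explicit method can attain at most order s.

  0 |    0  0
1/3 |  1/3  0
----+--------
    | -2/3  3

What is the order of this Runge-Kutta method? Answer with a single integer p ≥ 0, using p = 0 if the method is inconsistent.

0

b = (-2/3, 3)
c = (0, 1/3)
Σ b_i: (-2/3)·1 + 3·1 = 7/3 ≠ 1 ⇒ order 0.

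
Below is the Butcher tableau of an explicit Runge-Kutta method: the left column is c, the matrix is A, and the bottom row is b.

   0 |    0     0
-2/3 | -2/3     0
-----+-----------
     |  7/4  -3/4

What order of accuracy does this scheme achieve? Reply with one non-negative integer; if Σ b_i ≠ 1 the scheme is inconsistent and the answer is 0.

b = (7/4, -3/4)
c = (0, -2/3)
Σ b_i: 7/4·1 + (-3/4)·1 = 1 ✓
b·c: (-3/4)·(-2/3) = 1/2 ✓; 2 stages ⇒ order 2.

2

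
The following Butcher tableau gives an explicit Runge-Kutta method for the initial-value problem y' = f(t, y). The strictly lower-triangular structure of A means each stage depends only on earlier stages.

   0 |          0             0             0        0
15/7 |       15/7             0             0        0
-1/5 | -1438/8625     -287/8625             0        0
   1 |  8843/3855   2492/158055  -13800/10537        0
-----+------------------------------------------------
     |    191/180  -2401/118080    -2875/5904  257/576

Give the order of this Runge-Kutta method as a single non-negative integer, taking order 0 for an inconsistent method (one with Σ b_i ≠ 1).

4

b = (191/180, -2401/118080, -2875/5904, 257/576)
c = (0, 15/7, -1/5, 1)
Ac = (0, 0, -41/575, 76/257)
Σ b_i: 191/180·1 + (-2401/118080)·1 + (-2875/5904)·1 + 257/576·1 = 1 ✓
b·c: (-2401/118080)·15/7 + (-2875/5904)·(-1/5) + 257/576·1 = 1/2 ✓
b·c²: (-2401/118080)·225/49 + (-2875/5904)·1/25 + 257/576·1 = 1/3 ✓
b·Ac: (-2875/5904)·(-41/575) + 257/576·76/257 = 1/6 ✓
b·c³: (-2401/118080)·3375/343 + (-2875/5904)·(-1/125) + 257/576·1 = 1/4 ✓
b·(c∘Ac): (-2875/5904)·41/2875 + 257/576·76/257 = 1/8 ✓
b·Ac²: (-2875/5904)·(-123/805) + 257/576·36/1799 = 1/12 ✓
b·A²c: 257/576·24/257 = 1/24 ✓; 4 stages ⇒ order 4.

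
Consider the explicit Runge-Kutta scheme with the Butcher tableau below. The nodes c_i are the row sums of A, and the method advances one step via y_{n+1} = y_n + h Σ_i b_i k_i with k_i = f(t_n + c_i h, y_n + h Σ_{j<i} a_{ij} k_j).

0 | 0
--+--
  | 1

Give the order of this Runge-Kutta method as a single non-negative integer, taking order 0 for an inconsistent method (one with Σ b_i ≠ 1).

1

b = (1)
c = (0)
Σ b_i: 1·1 = 1 ✓; 1 stage ⇒ order 1.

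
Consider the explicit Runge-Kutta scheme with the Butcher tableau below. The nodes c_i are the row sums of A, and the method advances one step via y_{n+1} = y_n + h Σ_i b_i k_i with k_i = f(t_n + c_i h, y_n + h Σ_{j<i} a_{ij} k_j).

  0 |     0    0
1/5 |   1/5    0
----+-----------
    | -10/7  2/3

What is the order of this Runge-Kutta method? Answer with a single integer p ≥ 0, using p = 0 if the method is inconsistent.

0

b = (-10/7, 2/3)
c = (0, 1/5)
Σ b_i: (-10/7)·1 + 2/3·1 = -16/21 ≠ 1 ⇒ order 0.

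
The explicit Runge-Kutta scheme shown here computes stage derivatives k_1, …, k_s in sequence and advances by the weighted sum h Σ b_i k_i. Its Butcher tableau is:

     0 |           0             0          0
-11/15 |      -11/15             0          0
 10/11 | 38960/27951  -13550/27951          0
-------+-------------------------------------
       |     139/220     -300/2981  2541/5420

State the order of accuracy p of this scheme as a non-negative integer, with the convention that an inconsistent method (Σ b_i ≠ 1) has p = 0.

3

b = (139/220, -300/2981, 2541/5420)
c = (0, -11/15, 10/11)
Ac = (0, 0, 2710/7623)
Σ b_i: 139/220·1 + (-300/2981)·1 + 2541/5420·1 = 1 ✓
b·c: (-300/2981)·(-11/15) + 2541/5420·10/11 = 1/2 ✓
b·c²: (-300/2981)·121/225 + 2541/5420·100/121 = 1/3 ✓
b·Ac: 2541/5420·2710/7623 = 1/6 ✓; 3 stages ⇒ order 3.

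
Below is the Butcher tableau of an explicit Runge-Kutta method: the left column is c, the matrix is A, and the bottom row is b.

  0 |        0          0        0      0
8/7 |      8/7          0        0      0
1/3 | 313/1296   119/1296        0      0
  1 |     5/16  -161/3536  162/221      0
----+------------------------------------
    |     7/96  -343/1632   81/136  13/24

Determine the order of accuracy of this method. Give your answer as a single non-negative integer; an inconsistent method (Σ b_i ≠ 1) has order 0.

4

b = (7/96, -343/1632, 81/136, 13/24)
c = (0, 8/7, 1/3, 1)
Ac = (0, 0, 17/162, 5/26)
Σ b_i: 7/96·1 + (-343/1632)·1 + 81/136·1 + 13/24·1 = 1 ✓
b·c: (-343/1632)·8/7 + 81/136·1/3 + 13/24·1 = 1/2 ✓
b·c²: (-343/1632)·64/49 + 81/136·1/9 + 13/24·1 = 1/3 ✓
b·Ac: 81/136·17/162 + 13/24·5/26 = 1/6 ✓
b·c³: (-343/1632)·512/343 + 81/136·1/27 + 13/24·1 = 1/4 ✓
b·(c∘Ac): 81/136·17/486 + 13/24·5/26 = 1/8 ✓
b·Ac²: 81/136·68/567 + 13/24·2/91 = 1/12 ✓
b·A²c: 13/24·1/13 = 1/24 ✓; 4 stages ⇒ order 4.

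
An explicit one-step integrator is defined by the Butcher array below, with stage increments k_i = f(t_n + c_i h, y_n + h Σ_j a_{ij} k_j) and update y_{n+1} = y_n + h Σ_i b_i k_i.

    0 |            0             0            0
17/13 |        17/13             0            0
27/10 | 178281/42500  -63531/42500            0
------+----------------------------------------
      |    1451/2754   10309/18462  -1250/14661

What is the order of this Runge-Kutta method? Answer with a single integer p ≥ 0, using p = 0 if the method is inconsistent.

b = (1451/2754, 10309/18462, -1250/14661)
c = (0, 17/13, 27/10)
Ac = (0, 0, -4887/2500)
Σ b_i: 1451/2754·1 + 10309/18462·1 + (-1250/14661)·1 = 1 ✓
b·c: 10309/18462·17/13 + (-1250/14661)·27/10 = 1/2 ✓
b·c²: 10309/18462·289/169 + (-1250/14661)·729/100 = 1/3 ✓
b·Ac: (-1250/14661)·(-4887/2500) = 1/6 ✓; 3 stages ⇒ order 3.

3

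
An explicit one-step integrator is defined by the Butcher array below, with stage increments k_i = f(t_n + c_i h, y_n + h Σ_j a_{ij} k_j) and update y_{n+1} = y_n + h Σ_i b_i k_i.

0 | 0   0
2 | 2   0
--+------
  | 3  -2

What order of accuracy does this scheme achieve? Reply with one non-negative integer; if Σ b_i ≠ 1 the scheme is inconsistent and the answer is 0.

b = (3, -2)
c = (0, 2)
Σ b_i: 3·1 + (-2)·1 = 1 ✓
b·c: (-2)·2 = -4 ≠ 1/2 ⇒ order 1.

1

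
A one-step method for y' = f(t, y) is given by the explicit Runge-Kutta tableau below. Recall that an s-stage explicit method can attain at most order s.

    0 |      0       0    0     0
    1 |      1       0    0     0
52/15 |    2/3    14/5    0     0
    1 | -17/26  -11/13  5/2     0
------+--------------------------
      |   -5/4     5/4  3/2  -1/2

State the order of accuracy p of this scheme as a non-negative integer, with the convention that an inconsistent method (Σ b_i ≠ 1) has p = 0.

b = (-5/4, 5/4, 3/2, -1/2)
c = (0, 1, 52/15, 1)
Ac = (0, 0, 14/5, 305/39)
Σ b_i: (-5/4)·1 + 5/4·1 + 3/2·1 + (-1/2)·1 = 1 ✓
b·c: 5/4·1 + 3/2·52/15 + (-1/2)·1 = 119/20 ≠ 1/2 ⇒ order 1.

1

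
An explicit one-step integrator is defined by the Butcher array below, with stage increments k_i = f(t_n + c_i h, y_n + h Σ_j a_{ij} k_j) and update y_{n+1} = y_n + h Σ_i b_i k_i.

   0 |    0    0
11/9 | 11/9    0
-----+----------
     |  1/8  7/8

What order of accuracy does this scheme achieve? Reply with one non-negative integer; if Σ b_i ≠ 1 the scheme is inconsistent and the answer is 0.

b = (1/8, 7/8)
c = (0, 11/9)
Σ b_i: 1/8·1 + 7/8·1 = 1 ✓
b·c: 7/8·11/9 = 77/72 ≠ 1/2 ⇒ order 1.

1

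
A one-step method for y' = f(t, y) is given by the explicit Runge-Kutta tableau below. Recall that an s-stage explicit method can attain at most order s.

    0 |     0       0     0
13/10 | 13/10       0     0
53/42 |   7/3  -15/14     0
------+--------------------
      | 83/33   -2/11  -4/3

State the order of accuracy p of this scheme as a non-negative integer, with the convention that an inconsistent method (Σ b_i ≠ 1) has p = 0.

1

b = (83/33, -2/11, -4/3)
c = (0, 13/10, 53/42)
Ac = (0, 0, -39/28)
Σ b_i: 83/33·1 + (-2/11)·1 + (-4/3)·1 = 1 ✓
b·c: (-2/11)·13/10 + (-4/3)·53/42 = -6649/3465 ≠ 1/2 ⇒ order 1.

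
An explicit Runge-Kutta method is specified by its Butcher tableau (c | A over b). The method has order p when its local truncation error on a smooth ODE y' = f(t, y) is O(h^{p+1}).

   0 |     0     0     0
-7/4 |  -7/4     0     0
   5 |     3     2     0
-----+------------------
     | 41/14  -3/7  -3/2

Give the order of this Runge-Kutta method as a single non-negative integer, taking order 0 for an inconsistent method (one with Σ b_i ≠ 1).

1

b = (41/14, -3/7, -3/2)
c = (0, -7/4, 5)
Ac = (0, 0, -7/2)
Σ b_i: 41/14·1 + (-3/7)·1 + (-3/2)·1 = 1 ✓
b·c: (-3/7)·(-7/4) + (-3/2)·5 = -27/4 ≠ 1/2 ⇒ order 1.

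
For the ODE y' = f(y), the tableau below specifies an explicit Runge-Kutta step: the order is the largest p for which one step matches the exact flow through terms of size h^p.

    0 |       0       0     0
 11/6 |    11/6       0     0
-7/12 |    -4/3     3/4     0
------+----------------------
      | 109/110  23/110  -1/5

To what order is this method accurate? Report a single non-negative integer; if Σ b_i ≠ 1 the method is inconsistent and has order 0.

2

b = (109/110, 23/110, -1/5)
c = (0, 11/6, -7/12)
Ac = (0, 0, 11/8)
Σ b_i: 109/110·1 + 23/110·1 + (-1/5)·1 = 1 ✓
b·c: 23/110·11/6 + (-1/5)·(-7/12) = 1/2 ✓
b·c²: 23/110·121/36 + (-1/5)·49/144 = 457/720 ≠ 1/3 ⇒ order 2.
b·Ac: (-1/5)·11/8 = -11/40 ≠ 1/6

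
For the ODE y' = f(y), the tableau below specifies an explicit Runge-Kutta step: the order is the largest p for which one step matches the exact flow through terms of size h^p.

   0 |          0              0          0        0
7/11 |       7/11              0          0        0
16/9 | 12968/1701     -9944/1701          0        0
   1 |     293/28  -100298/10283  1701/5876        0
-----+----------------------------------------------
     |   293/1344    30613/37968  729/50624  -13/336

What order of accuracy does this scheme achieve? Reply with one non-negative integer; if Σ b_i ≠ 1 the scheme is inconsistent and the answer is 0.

b = (293/1344, 30613/37968, 729/50624, -13/336)
c = (0, 7/11, 16/9, 1)
Ac = (0, 0, -904/243, -74/13)
Σ b_i: 293/1344·1 + 30613/37968·1 + 729/50624·1 + (-13/336)·1 = 1 ✓
b·c: 30613/37968·7/11 + 729/50624·16/9 + (-13/336)·1 = 1/2 ✓
b·c²: 30613/37968·49/121 + 729/50624·256/81 + (-13/336)·1 = 1/3 ✓
b·Ac: 729/50624·(-904/243) + (-13/336)·(-74/13) = 1/6 ✓
b·c³: 30613/37968·343/1331 + 729/50624·4096/729 + (-13/336)·1 = 1/4 ✓
b·(c∘Ac): 729/50624·(-14464/2187) + (-13/336)·(-74/13) = 1/8 ✓
b·Ac²: 729/50624·(-6328/2673) + (-13/336)·(-434/143) = 1/12 ✓
b·A²c: (-13/336)·(-14/13) = 1/24 ✓; 4 stages ⇒ order 4.

4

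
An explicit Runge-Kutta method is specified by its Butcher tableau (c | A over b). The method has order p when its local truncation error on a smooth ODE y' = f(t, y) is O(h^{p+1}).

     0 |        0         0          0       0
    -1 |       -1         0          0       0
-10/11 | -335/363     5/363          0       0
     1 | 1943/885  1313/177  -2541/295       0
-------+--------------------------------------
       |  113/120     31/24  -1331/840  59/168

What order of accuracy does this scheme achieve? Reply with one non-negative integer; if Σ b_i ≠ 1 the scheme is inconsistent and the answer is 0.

4

b = (113/120, 31/24, -1331/840, 59/168)
c = (0, -1, -10/11, 1)
Ac = (0, 0, -5/363, 73/177)
Σ b_i: 113/120·1 + 31/24·1 + (-1331/840)·1 + 59/168·1 = 1 ✓
b·c: 31/24·(-1) + (-1331/840)·(-10/11) + 59/168·1 = 1/2 ✓
b·c²: 31/24·1 + (-1331/840)·100/121 + 59/168·1 = 1/3 ✓
b·Ac: (-1331/840)·(-5/363) + 59/168·73/177 = 1/6 ✓
b·c³: 31/24·(-1) + (-1331/840)·(-1000/1331) + 59/168·1 = 1/4 ✓
b·(c∘Ac): (-1331/840)·50/3993 + 59/168·73/177 = 1/8 ✓
b·Ac²: (-1331/840)·5/363 + 59/168·53/177 = 1/12 ✓
b·A²c: 59/168·7/59 = 1/24 ✓; 4 stages ⇒ order 4.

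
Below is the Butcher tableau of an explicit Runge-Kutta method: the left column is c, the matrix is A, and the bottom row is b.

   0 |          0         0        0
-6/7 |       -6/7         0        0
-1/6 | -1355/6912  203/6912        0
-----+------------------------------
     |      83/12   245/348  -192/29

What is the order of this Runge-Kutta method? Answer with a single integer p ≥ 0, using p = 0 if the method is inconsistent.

b = (83/12, 245/348, -192/29)
c = (0, -6/7, -1/6)
Ac = (0, 0, -29/1152)
Σ b_i: 83/12·1 + 245/348·1 + (-192/29)·1 = 1 ✓
b·c: 245/348·(-6/7) + (-192/29)·(-1/6) = 1/2 ✓
b·c²: 245/348·36/49 + (-192/29)·1/36 = 1/3 ✓
b·Ac: (-192/29)·(-29/1152) = 1/6 ✓; 3 stages ⇒ order 3.

3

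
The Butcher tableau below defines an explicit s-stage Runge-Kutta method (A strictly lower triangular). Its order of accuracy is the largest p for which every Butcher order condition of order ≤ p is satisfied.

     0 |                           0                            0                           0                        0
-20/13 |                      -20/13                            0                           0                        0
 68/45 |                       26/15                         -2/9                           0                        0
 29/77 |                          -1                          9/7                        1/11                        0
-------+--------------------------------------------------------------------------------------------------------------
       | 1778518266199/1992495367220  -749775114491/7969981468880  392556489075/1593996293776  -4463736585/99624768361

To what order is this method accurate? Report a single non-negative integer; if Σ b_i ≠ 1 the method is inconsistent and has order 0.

3

b = (1778518266199/1992495367220, -749775114491/7969981468880, 392556489075/1593996293776, -4463736585/99624768361)
c = (0, -20/13, 68/45, 29/77)
Ac = (0, 0, 40/117, -82912/45045)
Σ b_i: 1778518266199/1992495367220·1 + (-749775114491/7969981468880)·1 + 392556489075/1593996293776·1 + (-4463736585/99624768361)·1 = 1 ✓
b·c: (-749775114491/7969981468880)·(-20/13) + 392556489075/1593996293776·68/45 + (-4463736585/99624768361)·29/77 = 1/2 ✓
b·c²: (-749775114491/7969981468880)·400/169 + 392556489075/1593996293776·4624/2025 + (-4463736585/99624768361)·841/5929 = 1/3 ✓
b·Ac: 392556489075/1593996293776·40/117 + (-4463736585/99624768361)·(-82912/45045) = 1/6 ✓
b·c³: (-749775114491/7969981468880)·(-8000/2197) + 392556489075/1593996293776·314432/91125 + (-4463736585/99624768361)·24389/456533 = 16019905403908513/13462793072463735 ≠ 1/4 ⇒ order 3.
b·(c∘Ac): 392556489075/1593996293776·544/1053 + (-4463736585/99624768361)·(-2404448/3468465) = 205004014406/1295121988693 ≠ 1/8
b·Ac²: 392556489075/1593996293776·(-800/1521) + (-4463736585/99624768361)·85660192/26351325 = -48112993111538/174841468473555 ≠ 1/12
b·A²c: (-4463736585/99624768361)·40/1287 = -5410589800/3885365966079 ≠ 1/24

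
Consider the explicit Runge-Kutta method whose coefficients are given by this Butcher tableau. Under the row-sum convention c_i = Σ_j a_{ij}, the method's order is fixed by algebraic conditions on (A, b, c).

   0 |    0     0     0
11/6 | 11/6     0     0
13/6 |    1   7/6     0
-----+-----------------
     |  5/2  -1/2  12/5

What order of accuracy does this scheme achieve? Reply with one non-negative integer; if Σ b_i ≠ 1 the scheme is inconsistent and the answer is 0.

0

b = (5/2, -1/2, 12/5)
c = (0, 11/6, 13/6)
Ac = (0, 0, 77/36)
Σ b_i: 5/2·1 + (-1/2)·1 + 12/5·1 = 22/5 ≠ 1 ⇒ order 0.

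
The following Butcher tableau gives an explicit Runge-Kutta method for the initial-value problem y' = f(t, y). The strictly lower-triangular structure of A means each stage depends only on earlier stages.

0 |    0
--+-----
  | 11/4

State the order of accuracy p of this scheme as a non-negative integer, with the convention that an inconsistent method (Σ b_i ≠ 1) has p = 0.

0

b = (11/4)
c = (0)
Σ b_i: 11/4·1 = 11/4 ≠ 1 ⇒ order 0.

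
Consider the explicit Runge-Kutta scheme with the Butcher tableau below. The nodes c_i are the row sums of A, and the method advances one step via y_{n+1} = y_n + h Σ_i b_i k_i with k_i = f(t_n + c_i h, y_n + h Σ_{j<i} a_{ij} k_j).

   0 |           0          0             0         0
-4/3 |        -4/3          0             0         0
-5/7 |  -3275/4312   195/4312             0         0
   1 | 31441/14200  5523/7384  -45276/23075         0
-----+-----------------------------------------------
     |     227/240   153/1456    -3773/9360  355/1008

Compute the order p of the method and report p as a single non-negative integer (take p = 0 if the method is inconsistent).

b = (227/240, 153/1456, -3773/9360, 355/1008)
c = (0, -4/3, -5/7, 1)
Ac = (0, 0, -65/1078, 287/710)
Σ b_i: 227/240·1 + 153/1456·1 + (-3773/9360)·1 + 355/1008·1 = 1 ✓
b·c: 153/1456·(-4/3) + (-3773/9360)·(-5/7) + 355/1008·1 = 1/2 ✓
b·c²: 153/1456·16/9 + (-3773/9360)·25/49 + 355/1008·1 = 1/3 ✓
b·Ac: (-3773/9360)·(-65/1078) + 355/1008·287/710 = 1/6 ✓
b·c³: 153/1456·(-64/27) + (-3773/9360)·(-125/343) + 355/1008·1 = 1/4 ✓
b·(c∘Ac): (-3773/9360)·325/7546 + 355/1008·287/710 = 1/8 ✓
b·Ac²: (-3773/9360)·130/1617 + 355/1008·70/213 = 1/12 ✓
b·A²c: 355/1008·42/355 = 1/24 ✓; 4 stages ⇒ order 4.

4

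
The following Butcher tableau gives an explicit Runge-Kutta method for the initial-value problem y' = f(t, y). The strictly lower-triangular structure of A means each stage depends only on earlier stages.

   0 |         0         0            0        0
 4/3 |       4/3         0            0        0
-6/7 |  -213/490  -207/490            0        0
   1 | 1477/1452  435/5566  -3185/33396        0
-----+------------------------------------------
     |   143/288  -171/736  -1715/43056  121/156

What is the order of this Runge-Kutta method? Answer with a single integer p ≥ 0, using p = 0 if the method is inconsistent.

4

b = (143/288, -171/736, -1715/43056, 121/156)
c = (0, 4/3, -6/7, 1)
Ac = (0, 0, -138/245, 45/242)
Σ b_i: 143/288·1 + (-171/736)·1 + (-1715/43056)·1 + 121/156·1 = 1 ✓
b·c: (-171/736)·4/3 + (-1715/43056)·(-6/7) + 121/156·1 = 1/2 ✓
b·c²: (-171/736)·16/9 + (-1715/43056)·36/49 + 121/156·1 = 1/3 ✓
b·Ac: (-1715/43056)·(-138/245) + 121/156·45/242 = 1/6 ✓
b·c³: (-171/736)·64/27 + (-1715/43056)·(-216/343) + 121/156·1 = 1/4 ✓
b·(c∘Ac): (-1715/43056)·828/1715 + 121/156·45/242 = 1/8 ✓
b·Ac²: (-1715/43056)·(-184/245) + 121/156·25/363 = 1/12 ✓
b·A²c: 121/156·13/242 = 1/24 ✓; 4 stages ⇒ order 4.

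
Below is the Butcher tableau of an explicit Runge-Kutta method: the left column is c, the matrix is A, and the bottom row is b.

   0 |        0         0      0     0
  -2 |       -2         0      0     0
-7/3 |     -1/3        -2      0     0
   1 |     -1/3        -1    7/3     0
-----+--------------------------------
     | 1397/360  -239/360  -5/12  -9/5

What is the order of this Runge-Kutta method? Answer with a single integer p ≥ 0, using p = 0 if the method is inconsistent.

2

b = (1397/360, -239/360, -5/12, -9/5)
c = (0, -2, -7/3, 1)
Ac = (0, 0, 4, -31/9)
Σ b_i: 1397/360·1 + (-239/360)·1 + (-5/12)·1 + (-9/5)·1 = 1 ✓
b·c: (-239/360)·(-2) + (-5/12)·(-7/3) + (-9/5)·1 = 1/2 ✓
b·c²: (-239/360)·4 + (-5/12)·49/9 + (-9/5)·1 = -3631/540 ≠ 1/3 ⇒ order 2.
b·Ac: (-5/12)·4 + (-9/5)·(-31/9) = 68/15 ≠ 1/6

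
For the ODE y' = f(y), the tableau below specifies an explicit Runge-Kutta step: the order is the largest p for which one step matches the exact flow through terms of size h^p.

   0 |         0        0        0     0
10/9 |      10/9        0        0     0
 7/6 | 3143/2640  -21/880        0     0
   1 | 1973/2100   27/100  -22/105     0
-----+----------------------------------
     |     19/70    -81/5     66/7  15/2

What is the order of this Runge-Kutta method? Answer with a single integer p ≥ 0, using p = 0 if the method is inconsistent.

b = (19/70, -81/5, 66/7, 15/2)
c = (0, 10/9, 7/6, 1)
Ac = (0, 0, -7/264, 1/18)
Σ b_i: 19/70·1 + (-81/5)·1 + 66/7·1 + 15/2·1 = 1 ✓
b·c: (-81/5)·10/9 + 66/7·7/6 + 15/2·1 = 1/2 ✓
b·c²: (-81/5)·100/81 + 66/7·49/36 + 15/2·1 = 1/3 ✓
b·Ac: 66/7·(-7/264) + 15/2·1/18 = 1/6 ✓
b·c³: (-81/5)·1000/729 + 66/7·343/216 + 15/2·1 = 1/4 ✓
b·(c∘Ac): 66/7·(-49/1584) + 15/2·1/18 = 1/8 ✓
b·Ac²: 66/7·(-35/1188) + 15/2·13/270 = 1/12 ✓
b·A²c: 15/2·1/180 = 1/24 ✓; 4 stages ⇒ order 4.

4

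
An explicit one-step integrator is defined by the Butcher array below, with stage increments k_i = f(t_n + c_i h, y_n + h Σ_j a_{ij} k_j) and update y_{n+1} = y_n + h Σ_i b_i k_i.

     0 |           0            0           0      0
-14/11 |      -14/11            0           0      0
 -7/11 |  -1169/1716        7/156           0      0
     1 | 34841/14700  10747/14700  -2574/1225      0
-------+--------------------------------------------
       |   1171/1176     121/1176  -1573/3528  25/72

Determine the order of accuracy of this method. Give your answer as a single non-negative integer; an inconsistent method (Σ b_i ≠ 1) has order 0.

4

b = (1171/1176, 121/1176, -1573/3528, 25/72)
c = (0, -14/11, -7/11, 1)
Ac = (0, 0, -49/858, 61/150)
Σ b_i: 1171/1176·1 + 121/1176·1 + (-1573/3528)·1 + 25/72·1 = 1 ✓
b·c: 121/1176·(-14/11) + (-1573/3528)·(-7/11) + 25/72·1 = 1/2 ✓
b·c²: 121/1176·196/121 + (-1573/3528)·49/121 + 25/72·1 = 1/3 ✓
b·Ac: (-1573/3528)·(-49/858) + 25/72·61/150 = 1/6 ✓
b·c³: 121/1176·(-2744/1331) + (-1573/3528)·(-343/1331) + 25/72·1 = 1/4 ✓
b·(c∘Ac): (-1573/3528)·343/9438 + 25/72·61/150 = 1/8 ✓
b·Ac²: (-1573/3528)·343/4719 + 25/72·1/3 = 1/12 ✓
b·A²c: 25/72·3/25 = 1/24 ✓; 4 stages ⇒ order 4.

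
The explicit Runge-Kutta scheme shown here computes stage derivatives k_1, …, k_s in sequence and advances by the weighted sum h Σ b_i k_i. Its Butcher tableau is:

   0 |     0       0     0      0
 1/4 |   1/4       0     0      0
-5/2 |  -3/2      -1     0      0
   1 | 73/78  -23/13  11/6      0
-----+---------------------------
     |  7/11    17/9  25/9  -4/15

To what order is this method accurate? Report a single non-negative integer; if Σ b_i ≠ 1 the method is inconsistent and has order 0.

0

b = (7/11, 17/9, 25/9, -4/15)
c = (0, 1/4, -5/2, 1)
Ac = (0, 0, -1/4, -196/39)
Σ b_i: 7/11·1 + 17/9·1 + 25/9·1 + (-4/15)·1 = 277/55 ≠ 1 ⇒ order 0.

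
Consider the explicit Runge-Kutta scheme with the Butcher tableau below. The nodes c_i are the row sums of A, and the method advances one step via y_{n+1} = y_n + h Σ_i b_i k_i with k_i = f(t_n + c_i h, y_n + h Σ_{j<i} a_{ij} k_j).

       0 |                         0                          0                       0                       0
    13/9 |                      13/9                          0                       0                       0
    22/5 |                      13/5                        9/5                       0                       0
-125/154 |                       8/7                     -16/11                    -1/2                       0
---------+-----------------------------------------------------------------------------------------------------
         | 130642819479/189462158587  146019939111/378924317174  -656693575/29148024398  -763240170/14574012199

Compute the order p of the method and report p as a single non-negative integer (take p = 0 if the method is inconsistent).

b = (130642819479/189462158587, 146019939111/378924317174, -656693575/29148024398, -763240170/14574012199)
c = (0, 13/9, 22/5, -125/154)
Ac = (0, 0, 13/5, -2129/495)
Σ b_i: 130642819479/189462158587·1 + 146019939111/378924317174·1 + (-656693575/29148024398)·1 + (-763240170/14574012199)·1 = 1 ✓
b·c: 146019939111/378924317174·13/9 + (-656693575/29148024398)·22/5 + (-763240170/14574012199)·(-125/154) = 1/2 ✓
b·c²: 146019939111/378924317174·169/81 + (-656693575/29148024398)·484/25 + (-763240170/14574012199)·15625/23716 = 1/3 ✓
b·Ac: (-656693575/29148024398)·13/5 + (-763240170/14574012199)·(-2129/495) = 1/6 ✓
b·c³: 146019939111/378924317174·2197/729 + (-656693575/29148024398)·10648/125 + (-763240170/14574012199)·(-1953125/3652264) = -63179267872121/86569632462060 ≠ 1/4 ⇒ order 3.
b·(c∘Ac): (-656693575/29148024398)·286/25 + (-763240170/14574012199)·53225/15246 = -19262458372/43722036597 ≠ 1/8
b·Ac²: (-656693575/29148024398)·169/45 + (-763240170/14574012199)·(-283222/22275) = 2287255235387/3934983293730 ≠ 1/12
b·A²c: (-763240170/14574012199)·(-13/10) = 992212221/14574012199 ≠ 1/24

3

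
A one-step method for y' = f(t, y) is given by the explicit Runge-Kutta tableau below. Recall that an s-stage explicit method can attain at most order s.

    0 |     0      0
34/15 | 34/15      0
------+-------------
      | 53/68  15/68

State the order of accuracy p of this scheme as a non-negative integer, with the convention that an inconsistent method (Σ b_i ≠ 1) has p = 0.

b = (53/68, 15/68)
c = (0, 34/15)
Σ b_i: 53/68·1 + 15/68·1 = 1 ✓
b·c: 15/68·34/15 = 1/2 ✓; 2 stages ⇒ order 2.

2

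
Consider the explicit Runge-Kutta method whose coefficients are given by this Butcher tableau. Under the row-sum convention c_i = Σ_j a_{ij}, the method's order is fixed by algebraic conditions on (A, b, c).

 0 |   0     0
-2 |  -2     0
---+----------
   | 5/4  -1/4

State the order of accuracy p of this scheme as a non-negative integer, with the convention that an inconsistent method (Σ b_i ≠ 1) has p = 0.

b = (5/4, -1/4)
c = (0, -2)
Σ b_i: 5/4·1 + (-1/4)·1 = 1 ✓
b·c: (-1/4)·(-2) = 1/2 ✓; 2 stages ⇒ order 2.

2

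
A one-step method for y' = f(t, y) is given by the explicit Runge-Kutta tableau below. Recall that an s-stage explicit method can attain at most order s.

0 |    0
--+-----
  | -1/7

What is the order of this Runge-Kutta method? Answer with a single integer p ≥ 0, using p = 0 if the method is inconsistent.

0

b = (-1/7)
c = (0)
Σ b_i: (-1/7)·1 = -1/7 ≠ 1 ⇒ order 0.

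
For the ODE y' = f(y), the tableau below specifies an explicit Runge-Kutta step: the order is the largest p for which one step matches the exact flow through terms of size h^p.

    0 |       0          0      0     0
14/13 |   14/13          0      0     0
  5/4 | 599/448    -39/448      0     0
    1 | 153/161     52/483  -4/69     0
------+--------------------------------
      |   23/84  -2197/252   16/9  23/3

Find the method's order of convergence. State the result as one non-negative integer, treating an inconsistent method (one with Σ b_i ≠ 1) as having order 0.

4

b = (23/84, -2197/252, 16/9, 23/3)
c = (0, 14/13, 5/4, 1)
Ac = (0, 0, -3/32, 1/23)
Σ b_i: 23/84·1 + (-2197/252)·1 + 16/9·1 + 23/3·1 = 1 ✓
b·c: (-2197/252)·14/13 + 16/9·5/4 + 23/3·1 = 1/2 ✓
b·c²: (-2197/252)·196/169 + 16/9·25/16 + 23/3·1 = 1/3 ✓
b·Ac: 16/9·(-3/32) + 23/3·1/23 = 1/6 ✓
b·c³: (-2197/252)·2744/2197 + 16/9·125/64 + 23/3·1 = 1/4 ✓
b·(c∘Ac): 16/9·(-15/128) + 23/3·1/23 = 1/8 ✓
b·Ac²: 16/9·(-21/208) + 23/3·41/1196 = 1/12 ✓
b·A²c: 23/3·1/184 = 1/24 ✓; 4 stages ⇒ order 4.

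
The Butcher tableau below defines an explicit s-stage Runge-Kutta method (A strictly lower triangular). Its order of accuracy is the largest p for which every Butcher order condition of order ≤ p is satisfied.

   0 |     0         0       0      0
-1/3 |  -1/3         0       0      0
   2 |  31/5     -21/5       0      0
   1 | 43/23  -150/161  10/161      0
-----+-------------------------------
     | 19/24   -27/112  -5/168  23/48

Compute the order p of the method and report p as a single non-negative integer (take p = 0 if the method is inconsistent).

4

b = (19/24, -27/112, -5/168, 23/48)
c = (0, -1/3, 2, 1)
Ac = (0, 0, 7/5, 10/23)
Σ b_i: 19/24·1 + (-27/112)·1 + (-5/168)·1 + 23/48·1 = 1 ✓
b·c: (-27/112)·(-1/3) + (-5/168)·2 + 23/48·1 = 1/2 ✓
b·c²: (-27/112)·1/9 + (-5/168)·4 + 23/48·1 = 1/3 ✓
b·Ac: (-5/168)·7/5 + 23/48·10/23 = 1/6 ✓
b·c³: (-27/112)·(-1/27) + (-5/168)·8 + 23/48·1 = 1/4 ✓
b·(c∘Ac): (-5/168)·14/5 + 23/48·10/23 = 1/8 ✓
b·Ac²: (-5/168)·(-7/15) + 23/48·10/69 = 1/12 ✓
b·A²c: 23/48·2/23 = 1/24 ✓; 4 stages ⇒ order 4.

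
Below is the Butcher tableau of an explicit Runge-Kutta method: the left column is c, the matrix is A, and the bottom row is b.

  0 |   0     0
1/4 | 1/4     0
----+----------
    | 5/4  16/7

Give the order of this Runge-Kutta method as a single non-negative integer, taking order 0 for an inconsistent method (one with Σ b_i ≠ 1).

b = (5/4, 16/7)
c = (0, 1/4)
Σ b_i: 5/4·1 + 16/7·1 = 99/28 ≠ 1 ⇒ order 0.

0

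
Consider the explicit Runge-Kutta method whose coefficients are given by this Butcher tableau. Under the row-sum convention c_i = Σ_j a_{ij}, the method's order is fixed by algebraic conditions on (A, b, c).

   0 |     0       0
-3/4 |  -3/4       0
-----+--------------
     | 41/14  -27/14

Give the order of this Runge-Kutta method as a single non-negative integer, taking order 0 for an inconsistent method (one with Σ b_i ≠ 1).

b = (41/14, -27/14)
c = (0, -3/4)
Σ b_i: 41/14·1 + (-27/14)·1 = 1 ✓
b·c: (-27/14)·(-3/4) = 81/56 ≠ 1/2 ⇒ order 1.

1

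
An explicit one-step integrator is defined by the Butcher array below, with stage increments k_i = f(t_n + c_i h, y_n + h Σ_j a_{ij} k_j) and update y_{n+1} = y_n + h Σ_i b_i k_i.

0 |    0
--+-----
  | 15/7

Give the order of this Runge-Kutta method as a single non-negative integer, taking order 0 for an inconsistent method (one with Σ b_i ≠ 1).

0

b = (15/7)
c = (0)
Σ b_i: 15/7·1 = 15/7 ≠ 1 ⇒ order 0.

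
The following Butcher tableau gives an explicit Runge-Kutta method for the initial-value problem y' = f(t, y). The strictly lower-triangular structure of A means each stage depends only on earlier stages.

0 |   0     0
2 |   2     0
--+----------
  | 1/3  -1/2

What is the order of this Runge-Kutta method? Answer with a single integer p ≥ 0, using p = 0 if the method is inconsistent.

0

b = (1/3, -1/2)
c = (0, 2)
Σ b_i: 1/3·1 + (-1/2)·1 = -1/6 ≠ 1 ⇒ order 0.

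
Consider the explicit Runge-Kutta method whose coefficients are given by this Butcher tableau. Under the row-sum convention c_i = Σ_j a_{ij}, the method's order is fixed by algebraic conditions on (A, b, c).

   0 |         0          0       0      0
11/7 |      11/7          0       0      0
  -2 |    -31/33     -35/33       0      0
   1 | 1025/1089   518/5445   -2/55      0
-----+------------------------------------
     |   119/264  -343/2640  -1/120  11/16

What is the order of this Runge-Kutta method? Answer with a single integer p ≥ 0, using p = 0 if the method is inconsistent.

b = (119/264, -343/2640, -1/120, 11/16)
c = (0, 11/7, -2, 1)
Ac = (0, 0, -5/3, 2/9)
Σ b_i: 119/264·1 + (-343/2640)·1 + (-1/120)·1 + 11/16·1 = 1 ✓
b·c: (-343/2640)·11/7 + (-1/120)·(-2) + 11/16·1 = 1/2 ✓
b·c²: (-343/2640)·121/49 + (-1/120)·4 + 11/16·1 = 1/3 ✓
b·Ac: (-1/120)·(-5/3) + 11/16·2/9 = 1/6 ✓
b·c³: (-343/2640)·1331/343 + (-1/120)·(-8) + 11/16·1 = 1/4 ✓
b·(c∘Ac): (-1/120)·10/3 + 11/16·2/9 = 1/8 ✓
b·Ac²: (-1/120)·(-55/21) + 11/16·62/693 = 1/12 ✓
b·A²c: 11/16·2/33 = 1/24 ✓; 4 stages ⇒ order 4.

4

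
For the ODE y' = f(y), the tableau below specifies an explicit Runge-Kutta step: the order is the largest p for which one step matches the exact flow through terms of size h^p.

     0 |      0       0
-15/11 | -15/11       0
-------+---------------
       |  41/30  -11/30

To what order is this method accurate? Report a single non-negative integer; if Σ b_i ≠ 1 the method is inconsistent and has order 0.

2

b = (41/30, -11/30)
c = (0, -15/11)
Σ b_i: 41/30·1 + (-11/30)·1 = 1 ✓
b·c: (-11/30)·(-15/11) = 1/2 ✓; 2 stages ⇒ order 2.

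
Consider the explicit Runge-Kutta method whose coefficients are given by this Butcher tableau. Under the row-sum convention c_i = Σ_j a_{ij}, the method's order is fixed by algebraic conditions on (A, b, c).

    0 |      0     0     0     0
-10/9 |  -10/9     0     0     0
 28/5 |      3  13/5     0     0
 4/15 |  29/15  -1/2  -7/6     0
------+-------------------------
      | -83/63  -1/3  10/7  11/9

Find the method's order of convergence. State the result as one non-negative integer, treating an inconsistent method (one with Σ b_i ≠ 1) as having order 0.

1

b = (-83/63, -1/3, 10/7, 11/9)
c = (0, -10/9, 28/5, 4/15)
Ac = (0, 0, -26/9, -269/45)
Σ b_i: (-83/63)·1 + (-1/3)·1 + 10/7·1 + 11/9·1 = 1 ✓
b·c: (-1/3)·(-10/9) + 10/7·28/5 + 11/9·4/15 = 1174/135 ≠ 1/2 ⇒ order 1.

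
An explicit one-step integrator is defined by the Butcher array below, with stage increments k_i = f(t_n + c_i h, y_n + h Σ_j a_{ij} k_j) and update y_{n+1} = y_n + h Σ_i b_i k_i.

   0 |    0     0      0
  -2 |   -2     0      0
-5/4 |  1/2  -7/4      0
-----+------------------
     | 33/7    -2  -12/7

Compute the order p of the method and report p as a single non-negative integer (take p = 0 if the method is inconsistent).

1

b = (33/7, -2, -12/7)
c = (0, -2, -5/4)
Ac = (0, 0, 7/2)
Σ b_i: 33/7·1 + (-2)·1 + (-12/7)·1 = 1 ✓
b·c: (-2)·(-2) + (-12/7)·(-5/4) = 43/7 ≠ 1/2 ⇒ order 1.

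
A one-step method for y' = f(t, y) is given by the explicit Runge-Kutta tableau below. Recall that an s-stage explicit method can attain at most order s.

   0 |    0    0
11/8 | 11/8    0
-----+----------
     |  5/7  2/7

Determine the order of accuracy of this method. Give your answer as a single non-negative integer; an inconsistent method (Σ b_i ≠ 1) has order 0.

1

b = (5/7, 2/7)
c = (0, 11/8)
Σ b_i: 5/7·1 + 2/7·1 = 1 ✓
b·c: 2/7·11/8 = 11/28 ≠ 1/2 ⇒ order 1.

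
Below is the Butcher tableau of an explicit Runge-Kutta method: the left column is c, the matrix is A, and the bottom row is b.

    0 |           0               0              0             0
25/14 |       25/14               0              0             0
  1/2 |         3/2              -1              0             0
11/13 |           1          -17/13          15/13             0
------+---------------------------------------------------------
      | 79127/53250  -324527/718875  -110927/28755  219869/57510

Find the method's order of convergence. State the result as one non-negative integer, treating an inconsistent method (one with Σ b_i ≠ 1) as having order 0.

b = (79127/53250, -324527/718875, -110927/28755, 219869/57510)
c = (0, 25/14, 1/2, 11/13)
Ac = (0, 0, -25/14, -160/91)
Σ b_i: 79127/53250·1 + (-324527/718875)·1 + (-110927/28755)·1 + 219869/57510·1 = 1 ✓
b·c: (-324527/718875)·25/14 + (-110927/28755)·1/2 + 219869/57510·11/13 = 1/2 ✓
b·c²: (-324527/718875)·625/196 + (-110927/28755)·1/4 + 219869/57510·121/169 = 1/3 ✓
b·Ac: (-110927/28755)·(-25/14) + 219869/57510·(-160/91) = 1/6 ✓
b·c³: (-324527/718875)·15625/2744 + (-110927/28755)·1/8 + 219869/57510·1331/2197 = -142783/193830 ≠ 1/4 ⇒ order 3.
b·(c∘Ac): (-110927/28755)·(-25/28) + 219869/57510·(-1760/1183) = -40141/17892 ≠ 1/8
b·Ac²: (-110927/28755)·(-625/196) + 219869/57510·(-4945/1274) = -2523/994 ≠ 1/12
b·A²c: 219869/57510·(-375/182) = -422825/53676 ≠ 1/24

3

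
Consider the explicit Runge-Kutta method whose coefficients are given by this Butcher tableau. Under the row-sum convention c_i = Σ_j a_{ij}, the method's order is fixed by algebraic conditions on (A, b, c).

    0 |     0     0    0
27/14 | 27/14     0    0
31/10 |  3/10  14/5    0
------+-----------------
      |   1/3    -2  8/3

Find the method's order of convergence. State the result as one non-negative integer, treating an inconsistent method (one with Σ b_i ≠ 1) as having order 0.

1

b = (1/3, -2, 8/3)
c = (0, 27/14, 31/10)
Ac = (0, 0, 27/5)
Σ b_i: 1/3·1 + (-2)·1 + 8/3·1 = 1 ✓
b·c: (-2)·27/14 + 8/3·31/10 = 463/105 ≠ 1/2 ⇒ order 1.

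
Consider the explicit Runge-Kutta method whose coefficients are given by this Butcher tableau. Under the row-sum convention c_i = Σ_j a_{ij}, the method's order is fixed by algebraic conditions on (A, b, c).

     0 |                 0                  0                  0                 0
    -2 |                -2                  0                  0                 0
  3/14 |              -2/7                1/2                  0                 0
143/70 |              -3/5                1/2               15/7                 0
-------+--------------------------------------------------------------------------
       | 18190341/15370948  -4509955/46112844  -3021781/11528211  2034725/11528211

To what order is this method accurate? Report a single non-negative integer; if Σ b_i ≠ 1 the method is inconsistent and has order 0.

3

b = (18190341/15370948, -4509955/46112844, -3021781/11528211, 2034725/11528211)
c = (0, -2, 3/14, 143/70)
Ac = (0, 0, -1, -53/98)
Σ b_i: 18190341/15370948·1 + (-4509955/46112844)·1 + (-3021781/11528211)·1 + 2034725/11528211·1 = 1 ✓
b·c: (-4509955/46112844)·(-2) + (-3021781/11528211)·3/14 + 2034725/11528211·143/70 = 1/2 ✓
b·c²: (-4509955/46112844)·4 + (-3021781/11528211)·9/196 + 2034725/11528211·20449/4900 = 1/3 ✓
b·Ac: (-3021781/11528211)·(-1) + 2034725/11528211·(-53/98) = 1/6 ✓
b·c³: (-4509955/46112844)·(-8) + (-3021781/11528211)·27/2744 + 2034725/11528211·2924207/343000 = 43894984/19213685 ≠ 1/4 ⇒ order 3.
b·(c∘Ac): (-3021781/11528211)·(-3/14) + 2034725/11528211·(-7579/6860) = -44812909/322789908 ≠ 1/8
b·Ac²: (-3021781/11528211)·2 + 2034725/11528211·2879/1372 = -49669261/322789908 ≠ 1/12
b·A²c: 2034725/11528211·(-15/7) = -1453375/3842737 ≠ 1/24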